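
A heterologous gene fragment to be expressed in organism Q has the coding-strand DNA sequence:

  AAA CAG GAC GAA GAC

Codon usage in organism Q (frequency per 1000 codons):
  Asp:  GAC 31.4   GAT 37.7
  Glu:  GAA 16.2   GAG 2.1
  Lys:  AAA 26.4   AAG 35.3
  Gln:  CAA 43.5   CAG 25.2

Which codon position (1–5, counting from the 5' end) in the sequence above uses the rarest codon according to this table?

4

Codon 1 AAA (Lys): 26.4 per 1000.
Codon 2 CAG (Gln): 25.2 per 1000.
Codon 3 GAC (Asp): 31.4 per 1000.
Codon 4 GAA (Glu): 16.2 per 1000.
Codon 5 GAC (Asp): 31.4 per 1000.
Lowest frequency is 16.2 at codon 4.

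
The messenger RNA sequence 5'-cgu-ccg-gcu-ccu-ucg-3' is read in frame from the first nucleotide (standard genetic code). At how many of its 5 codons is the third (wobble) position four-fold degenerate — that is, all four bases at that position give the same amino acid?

5

Codon 1 CGU (Arg): third position 4-fold.
Codon 2 CCG (Pro): third position 4-fold.
Codon 3 GCU (Ala): third position 4-fold.
Codon 4 CCU (Pro): third position 4-fold.
Codon 5 UCG (Ser): third position 4-fold.
Four-fold degenerate third positions: 5.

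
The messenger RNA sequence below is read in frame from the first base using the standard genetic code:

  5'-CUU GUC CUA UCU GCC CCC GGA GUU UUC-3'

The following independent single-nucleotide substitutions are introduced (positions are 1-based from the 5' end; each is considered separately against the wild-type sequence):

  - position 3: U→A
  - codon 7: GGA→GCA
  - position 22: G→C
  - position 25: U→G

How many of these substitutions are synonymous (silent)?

1

Codon 1: CUU (Leu) → CUA (Leu) — synonymous.
Codon 7: GGA (Gly) → GCA (Ala) — missense.
Codon 8: GUU (Val) → CUU (Leu) — missense.
Codon 9: UUC (Phe) → GUC (Val) — missense.
Synonymous: 1 of 4.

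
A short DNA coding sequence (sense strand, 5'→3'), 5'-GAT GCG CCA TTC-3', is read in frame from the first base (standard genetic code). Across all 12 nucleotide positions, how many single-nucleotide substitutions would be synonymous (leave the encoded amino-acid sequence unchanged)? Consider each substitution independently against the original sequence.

Codon 1 (GAT, Asp): 1 synonymous substitution.
Codon 2 (GCG, Ala): 3 synonymous substitutions.
Codon 3 (CCA, Pro): 3 synonymous substitutions.
Codon 4 (TTC, Phe): 1 synonymous substitution.
Total: 1 + 3 + 3 + 1 = 8.

8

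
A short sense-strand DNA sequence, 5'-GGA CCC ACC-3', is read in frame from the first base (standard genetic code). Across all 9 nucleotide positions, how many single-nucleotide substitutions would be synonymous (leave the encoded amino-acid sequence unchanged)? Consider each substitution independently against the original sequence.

Codon 1 (GGA, Gly): 3 synonymous substitutions.
Codon 2 (CCC, Pro): 3 synonymous substitutions.
Codon 3 (ACC, Thr): 3 synonymous substitutions.
Total: 3 + 3 + 3 = 9.

9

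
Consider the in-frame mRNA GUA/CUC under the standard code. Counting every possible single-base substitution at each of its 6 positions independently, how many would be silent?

6

Codon 1 (GUA, Val): 3 synonymous substitutions.
Codon 2 (CUC, Leu): 3 synonymous substitutions.
Total: 3 + 3 = 6.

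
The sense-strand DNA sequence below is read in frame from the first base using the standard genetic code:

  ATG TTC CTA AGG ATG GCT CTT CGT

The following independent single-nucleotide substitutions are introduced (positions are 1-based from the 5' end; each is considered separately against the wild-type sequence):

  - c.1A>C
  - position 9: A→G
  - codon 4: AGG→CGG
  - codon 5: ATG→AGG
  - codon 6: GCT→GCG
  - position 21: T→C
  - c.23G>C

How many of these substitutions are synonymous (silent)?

Codon 1: ATG (Met) → CTG (Leu) — missense.
Codon 3: CTA (Leu) → CTG (Leu) — synonymous.
Codon 4: AGG (Arg) → CGG (Arg) — synonymous.
Codon 5: ATG (Met) → AGG (Arg) — missense.
Codon 6: GCT (Ala) → GCG (Ala) — synonymous.
Codon 7: CTT (Leu) → CTC (Leu) — synonymous.
Codon 8: CGT (Arg) → CCT (Pro) — missense.
Synonymous: 4 of 7.

4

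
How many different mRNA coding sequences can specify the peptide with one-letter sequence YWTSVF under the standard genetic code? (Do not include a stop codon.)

Tyr: 2 codons.
Trp: 1 codon.
Thr: 4 codons.
Ser: 6 codons.
Val: 4 codons.
Phe: 2 codons.
2 × 1 × 4 × 6 × 4 × 2 = 384.

384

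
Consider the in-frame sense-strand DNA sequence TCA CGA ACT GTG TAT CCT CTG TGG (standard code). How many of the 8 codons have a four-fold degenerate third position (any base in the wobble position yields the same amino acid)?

6

Codon 1 TCA (Ser): third position 4-fold.
Codon 2 CGA (Arg): third position 4-fold.
Codon 3 ACT (Thr): third position 4-fold.
Codon 4 GTG (Val): third position 4-fold.
Codon 5 TAT (Tyr): third position 2-fold.
Codon 6 CCT (Pro): third position 4-fold.
Codon 7 CTG (Leu): third position 4-fold.
Codon 8 TGG (Trp): third position 1-fold.
Four-fold degenerate third positions: 6.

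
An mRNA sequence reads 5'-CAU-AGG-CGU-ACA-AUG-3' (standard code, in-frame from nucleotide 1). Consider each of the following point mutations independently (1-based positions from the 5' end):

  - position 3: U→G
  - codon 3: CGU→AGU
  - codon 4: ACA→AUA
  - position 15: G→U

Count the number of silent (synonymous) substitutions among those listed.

0

Codon 1: CAU (His) → CAG (Gln) — missense.
Codon 3: CGU (Arg) → AGU (Ser) — missense.
Codon 4: ACA (Thr) → AUA (Ile) — missense.
Codon 5: AUG (Met) → AUU (Ile) — missense.
Synonymous: 0 of 4.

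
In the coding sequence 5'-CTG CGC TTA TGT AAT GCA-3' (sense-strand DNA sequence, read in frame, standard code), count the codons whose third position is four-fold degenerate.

Codon 1 CTG (Leu): third position 4-fold.
Codon 2 CGC (Arg): third position 4-fold.
Codon 3 TTA (Leu): third position 2-fold.
Codon 4 TGT (Cys): third position 2-fold.
Codon 5 AAT (Asn): third position 2-fold.
Codon 6 GCA (Ala): third position 4-fold.
Four-fold degenerate third positions: 3.

3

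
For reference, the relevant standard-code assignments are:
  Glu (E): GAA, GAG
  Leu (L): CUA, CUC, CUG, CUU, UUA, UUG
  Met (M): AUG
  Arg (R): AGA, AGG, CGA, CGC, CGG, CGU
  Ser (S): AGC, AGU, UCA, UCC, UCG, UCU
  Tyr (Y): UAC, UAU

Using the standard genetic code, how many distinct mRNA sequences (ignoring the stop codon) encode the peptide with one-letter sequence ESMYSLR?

5184

Glu: 2 codons.
Ser: 6 codons.
Met: 1 codon.
Tyr: 2 codons.
Ser: 6 codons.
Leu: 6 codons.
Arg: 6 codons.
2 × 6 × 1 × 2 × 6 × 6 × 6 = 5184.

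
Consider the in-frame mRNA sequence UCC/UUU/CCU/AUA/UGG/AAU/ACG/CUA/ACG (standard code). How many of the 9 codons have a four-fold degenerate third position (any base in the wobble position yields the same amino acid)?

Codon 1 UCC (Ser): third position 4-fold.
Codon 2 UUU (Phe): third position 2-fold.
Codon 3 CCU (Pro): third position 4-fold.
Codon 4 AUA (Ile): third position 3-fold.
Codon 5 UGG (Trp): third position 1-fold.
Codon 6 AAU (Asn): third position 2-fold.
Codon 7 ACG (Thr): third position 4-fold.
Codon 8 CUA (Leu): third position 4-fold.
Codon 9 ACG (Thr): third position 4-fold.
Four-fold degenerate third positions: 5.

5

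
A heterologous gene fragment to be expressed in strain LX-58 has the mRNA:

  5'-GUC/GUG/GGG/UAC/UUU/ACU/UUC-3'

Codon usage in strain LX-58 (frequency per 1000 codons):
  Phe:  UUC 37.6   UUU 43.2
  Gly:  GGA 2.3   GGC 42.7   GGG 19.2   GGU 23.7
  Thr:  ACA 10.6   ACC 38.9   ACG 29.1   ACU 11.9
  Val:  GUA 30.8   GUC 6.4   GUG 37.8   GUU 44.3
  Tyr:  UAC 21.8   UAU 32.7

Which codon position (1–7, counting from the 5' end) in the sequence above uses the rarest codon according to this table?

Codon 1 GUC (Val): 6.4 per 1000.
Codon 2 GUG (Val): 37.8 per 1000.
Codon 3 GGG (Gly): 19.2 per 1000.
Codon 4 UAC (Tyr): 21.8 per 1000.
Codon 5 UUU (Phe): 43.2 per 1000.
Codon 6 ACU (Thr): 11.9 per 1000.
Codon 7 UUC (Phe): 37.6 per 1000.
Lowest frequency is 6.4 at codon 1.

1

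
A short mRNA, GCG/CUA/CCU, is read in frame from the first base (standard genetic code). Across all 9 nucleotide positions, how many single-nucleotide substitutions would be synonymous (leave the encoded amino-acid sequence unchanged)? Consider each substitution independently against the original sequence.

10

Codon 1 (GCG, Ala): 3 synonymous substitutions.
Codon 2 (CUA, Leu): 4 synonymous substitutions.
Codon 3 (CCU, Pro): 3 synonymous substitutions.
Total: 3 + 4 + 3 = 10.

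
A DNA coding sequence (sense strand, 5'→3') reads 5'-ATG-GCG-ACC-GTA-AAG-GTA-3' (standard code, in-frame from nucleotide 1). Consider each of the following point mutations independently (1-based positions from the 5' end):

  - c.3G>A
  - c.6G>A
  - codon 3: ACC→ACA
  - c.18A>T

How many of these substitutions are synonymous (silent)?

3

Codon 1: ATG (Met) → ATA (Ile) — missense.
Codon 2: GCG (Ala) → GCA (Ala) — synonymous.
Codon 3: ACC (Thr) → ACA (Thr) — synonymous.
Codon 6: GTA (Val) → GTT (Val) — synonymous.
Synonymous: 3 of 4.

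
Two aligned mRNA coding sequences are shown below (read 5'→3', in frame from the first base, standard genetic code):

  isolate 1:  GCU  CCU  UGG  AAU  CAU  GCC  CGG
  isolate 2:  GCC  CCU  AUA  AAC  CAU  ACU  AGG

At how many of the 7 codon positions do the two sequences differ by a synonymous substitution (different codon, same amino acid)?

3

Codon 1: GCU Ala / GCC Ala — synonymous.
Codon 2: CCU Pro / CCU Pro — identical.
Codon 3: UGG Trp / AUA Ile — nonsynonymous.
Codon 4: AAU Asn / AAC Asn — synonymous.
Codon 5: CAU His / CAU His — identical.
Codon 6: GCC Ala / ACU Thr — nonsynonymous.
Codon 7: CGG Arg / AGG Arg — synonymous.
Synonymous differences: 3.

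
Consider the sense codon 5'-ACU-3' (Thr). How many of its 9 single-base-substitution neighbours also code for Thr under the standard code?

3

Position 1: none → 0 synonymous.
Position 2: none → 0 synonymous.
Position 3: ACC, ACA, ACG → 3 synonymous.
Total: 0 + 0 + 3 = 3.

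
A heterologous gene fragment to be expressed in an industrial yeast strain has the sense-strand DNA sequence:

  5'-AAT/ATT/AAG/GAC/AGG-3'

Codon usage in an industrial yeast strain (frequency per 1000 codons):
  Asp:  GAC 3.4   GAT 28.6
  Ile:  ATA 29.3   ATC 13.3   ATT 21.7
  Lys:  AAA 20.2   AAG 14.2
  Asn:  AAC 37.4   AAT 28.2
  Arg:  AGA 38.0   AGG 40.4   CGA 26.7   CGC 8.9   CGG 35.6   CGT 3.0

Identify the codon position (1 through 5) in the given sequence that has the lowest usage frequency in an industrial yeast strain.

Codon 1 AAT (Asn): 28.2 per 1000.
Codon 2 ATT (Ile): 21.7 per 1000.
Codon 3 AAG (Lys): 14.2 per 1000.
Codon 4 GAC (Asp): 3.4 per 1000.
Codon 5 AGG (Arg): 40.4 per 1000.
Lowest frequency is 3.4 at codon 4.

4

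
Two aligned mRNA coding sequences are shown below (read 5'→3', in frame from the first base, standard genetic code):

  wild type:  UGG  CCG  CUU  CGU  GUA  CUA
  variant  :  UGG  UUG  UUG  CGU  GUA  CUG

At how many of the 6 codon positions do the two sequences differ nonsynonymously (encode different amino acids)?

Codon 1: UGG Trp / UGG Trp — identical.
Codon 2: CCG Pro / UUG Leu — nonsynonymous.
Codon 3: CUU Leu / UUG Leu — synonymous.
Codon 4: CGU Arg / CGU Arg — identical.
Codon 5: GUA Val / GUA Val — identical.
Codon 6: CUA Leu / CUG Leu — synonymous.
Nonsynonymous differences: 1.

1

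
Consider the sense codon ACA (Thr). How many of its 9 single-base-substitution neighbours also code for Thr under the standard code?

3

Position 1: none → 0 synonymous.
Position 2: none → 0 synonymous.
Position 3: ACU, ACC, ACG → 3 synonymous.
Total: 0 + 0 + 3 = 3.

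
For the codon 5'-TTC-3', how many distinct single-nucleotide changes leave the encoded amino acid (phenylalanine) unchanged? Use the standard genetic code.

Position 1: none → 0 synonymous.
Position 2: none → 0 synonymous.
Position 3: TTT → 1 synonymous.
Total: 0 + 0 + 1 = 1.

1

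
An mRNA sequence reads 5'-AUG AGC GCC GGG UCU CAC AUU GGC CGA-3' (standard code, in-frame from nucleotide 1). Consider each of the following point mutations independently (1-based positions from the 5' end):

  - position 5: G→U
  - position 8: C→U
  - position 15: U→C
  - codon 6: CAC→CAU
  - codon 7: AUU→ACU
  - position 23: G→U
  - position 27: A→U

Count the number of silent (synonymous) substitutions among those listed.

3

Codon 2: AGC (Ser) → AUC (Ile) — missense.
Codon 3: GCC (Ala) → GUC (Val) — missense.
Codon 5: UCU (Ser) → UCC (Ser) — synonymous.
Codon 6: CAC (His) → CAU (His) — synonymous.
Codon 7: AUU (Ile) → ACU (Thr) — missense.
Codon 8: GGC (Gly) → GUC (Val) — missense.
Codon 9: CGA (Arg) → CGU (Arg) — synonymous.
Synonymous: 3 of 7.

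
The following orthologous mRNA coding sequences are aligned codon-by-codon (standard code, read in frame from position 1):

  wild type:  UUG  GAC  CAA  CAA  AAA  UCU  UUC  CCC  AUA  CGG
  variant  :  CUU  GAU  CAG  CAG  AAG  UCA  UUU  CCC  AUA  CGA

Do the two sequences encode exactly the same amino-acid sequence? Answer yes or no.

Codon 1: UUG Leu / CUU Leu — synonymous.
Codon 2: GAC Asp / GAU Asp — synonymous.
Codon 3: CAA Gln / CAG Gln — synonymous.
Codon 4: CAA Gln / CAG Gln — synonymous.
Codon 5: AAA Lys / AAG Lys — synonymous.
Codon 6: UCU Ser / UCA Ser — synonymous.
Codon 7: UUC Phe / UUU Phe — synonymous.
Codon 8: CCC Pro / CCC Pro — identical.
Codon 9: AUA Ile / AUA Ile — identical.
Codon 10: CGG Arg / CGA Arg — synonymous.
Nonsynonymous differences: 0 → same protein.

yes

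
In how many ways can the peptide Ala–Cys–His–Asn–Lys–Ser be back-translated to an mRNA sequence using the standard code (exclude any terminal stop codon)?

384

Ala: 4 codons.
Cys: 2 codons.
His: 2 codons.
Asn: 2 codons.
Lys: 2 codons.
Ser: 6 codons.
4 × 2 × 2 × 2 × 2 × 6 = 384.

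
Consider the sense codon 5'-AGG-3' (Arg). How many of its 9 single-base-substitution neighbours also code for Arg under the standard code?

2

Position 1: CGG → 1 synonymous.
Position 2: none → 0 synonymous.
Position 3: AGA → 1 synonymous.
Total: 1 + 0 + 1 = 2.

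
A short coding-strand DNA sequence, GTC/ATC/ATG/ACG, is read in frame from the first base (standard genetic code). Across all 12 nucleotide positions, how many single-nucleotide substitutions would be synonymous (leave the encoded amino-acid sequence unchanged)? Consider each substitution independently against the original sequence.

8

Codon 1 (GTC, Val): 3 synonymous substitutions.
Codon 2 (ATC, Ile): 2 synonymous substitutions.
Codon 3 (ATG, Met): 0 synonymous substitutions.
Codon 4 (ACG, Thr): 3 synonymous substitutions.
Total: 3 + 2 + 0 + 3 = 8.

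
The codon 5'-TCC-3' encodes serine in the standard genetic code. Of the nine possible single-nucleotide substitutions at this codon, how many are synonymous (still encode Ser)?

Position 1: none → 0 synonymous.
Position 2: none → 0 synonymous.
Position 3: TCT, TCA, TCG → 3 synonymous.
Total: 0 + 0 + 3 = 3.

3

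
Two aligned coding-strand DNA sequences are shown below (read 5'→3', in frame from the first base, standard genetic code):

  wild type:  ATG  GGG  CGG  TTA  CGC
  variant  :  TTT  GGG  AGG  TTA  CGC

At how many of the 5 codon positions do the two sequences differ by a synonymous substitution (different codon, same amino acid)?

1

Codon 1: ATG Met / TTT Phe — nonsynonymous.
Codon 2: GGG Gly / GGG Gly — identical.
Codon 3: CGG Arg / AGG Arg — synonymous.
Codon 4: TTA Leu / TTA Leu — identical.
Codon 5: CGC Arg / CGC Arg — identical.
Synonymous differences: 1.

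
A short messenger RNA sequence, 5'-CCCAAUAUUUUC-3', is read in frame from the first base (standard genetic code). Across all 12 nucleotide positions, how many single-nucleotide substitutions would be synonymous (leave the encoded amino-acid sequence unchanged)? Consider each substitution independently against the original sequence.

7

Codon 1 (CCC, Pro): 3 synonymous substitutions.
Codon 2 (AAU, Asn): 1 synonymous substitution.
Codon 3 (AUU, Ile): 2 synonymous substitutions.
Codon 4 (UUC, Phe): 1 synonymous substitution.
Total: 3 + 1 + 2 + 1 = 7.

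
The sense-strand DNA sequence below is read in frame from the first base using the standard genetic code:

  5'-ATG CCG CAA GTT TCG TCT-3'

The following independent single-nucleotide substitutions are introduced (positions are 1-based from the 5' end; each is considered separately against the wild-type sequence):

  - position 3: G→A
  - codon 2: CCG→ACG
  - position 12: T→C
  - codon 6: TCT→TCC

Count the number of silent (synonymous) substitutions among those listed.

Codon 1: ATG (Met) → ATA (Ile) — missense.
Codon 2: CCG (Pro) → ACG (Thr) — missense.
Codon 4: GTT (Val) → GTC (Val) — synonymous.
Codon 6: TCT (Ser) → TCC (Ser) — synonymous.
Synonymous: 2 of 4.

2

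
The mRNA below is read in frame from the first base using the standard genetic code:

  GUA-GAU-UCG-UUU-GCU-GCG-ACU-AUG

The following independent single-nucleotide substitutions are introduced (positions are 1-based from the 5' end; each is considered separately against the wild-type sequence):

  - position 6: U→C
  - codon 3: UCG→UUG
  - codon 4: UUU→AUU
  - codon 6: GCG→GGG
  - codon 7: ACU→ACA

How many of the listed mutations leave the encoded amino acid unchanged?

2

Codon 2: GAU (Asp) → GAC (Asp) — synonymous.
Codon 3: UCG (Ser) → UUG (Leu) — missense.
Codon 4: UUU (Phe) → AUU (Ile) — missense.
Codon 6: GCG (Ala) → GGG (Gly) — missense.
Codon 7: ACU (Thr) → ACA (Thr) — synonymous.
Synonymous: 2 of 5.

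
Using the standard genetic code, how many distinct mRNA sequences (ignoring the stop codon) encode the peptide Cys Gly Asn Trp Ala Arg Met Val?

1536

Cys: 2 codons.
Gly: 4 codons.
Asn: 2 codons.
Trp: 1 codon.
Ala: 4 codons.
Arg: 6 codons.
Met: 1 codon.
Val: 4 codons.
2 × 4 × 2 × 1 × 4 × 6 × 1 × 4 = 1536.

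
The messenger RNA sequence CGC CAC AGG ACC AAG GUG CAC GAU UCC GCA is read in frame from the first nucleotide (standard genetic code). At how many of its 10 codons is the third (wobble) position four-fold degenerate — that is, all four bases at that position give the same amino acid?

5

Codon 1 CGC (Arg): third position 4-fold.
Codon 2 CAC (His): third position 2-fold.
Codon 3 AGG (Arg): third position 2-fold.
Codon 4 ACC (Thr): third position 4-fold.
Codon 5 AAG (Lys): third position 2-fold.
Codon 6 GUG (Val): third position 4-fold.
Codon 7 CAC (His): third position 2-fold.
Codon 8 GAU (Asp): third position 2-fold.
Codon 9 UCC (Ser): third position 4-fold.
Codon 10 GCA (Ala): third position 4-fold.
Four-fold degenerate third positions: 5.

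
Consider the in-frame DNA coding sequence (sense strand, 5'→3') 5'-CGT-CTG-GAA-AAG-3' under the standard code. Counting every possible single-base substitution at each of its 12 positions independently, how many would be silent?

Codon 1 (CGT, Arg): 3 synonymous substitutions.
Codon 2 (CTG, Leu): 4 synonymous substitutions.
Codon 3 (GAA, Glu): 1 synonymous substitution.
Codon 4 (AAG, Lys): 1 synonymous substitution.
Total: 3 + 4 + 1 + 1 = 9.

9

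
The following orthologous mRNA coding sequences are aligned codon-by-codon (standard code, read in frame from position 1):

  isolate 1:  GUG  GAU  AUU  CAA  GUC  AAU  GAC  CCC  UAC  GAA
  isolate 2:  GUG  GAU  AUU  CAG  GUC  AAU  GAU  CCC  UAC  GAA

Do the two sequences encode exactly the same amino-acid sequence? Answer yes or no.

yes

Codon 1: GUG Val / GUG Val — identical.
Codon 2: GAU Asp / GAU Asp — identical.
Codon 3: AUU Ile / AUU Ile — identical.
Codon 4: CAA Gln / CAG Gln — synonymous.
Codon 5: GUC Val / GUC Val — identical.
Codon 6: AAU Asn / AAU Asn — identical.
Codon 7: GAC Asp / GAU Asp — synonymous.
Codon 8: CCC Pro / CCC Pro — identical.
Codon 9: UAC Tyr / UAC Tyr — identical.
Codon 10: GAA Glu / GAA Glu — identical.
Nonsynonymous differences: 0 → same protein.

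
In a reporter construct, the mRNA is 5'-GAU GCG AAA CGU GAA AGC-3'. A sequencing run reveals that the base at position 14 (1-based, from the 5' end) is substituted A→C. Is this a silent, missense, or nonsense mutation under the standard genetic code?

Position 14 falls in codon 5: GAA → Glu.
After the substitution the codon is GCA → Ala.
Glu ≠ Ala, so this is a missense mutation.

missense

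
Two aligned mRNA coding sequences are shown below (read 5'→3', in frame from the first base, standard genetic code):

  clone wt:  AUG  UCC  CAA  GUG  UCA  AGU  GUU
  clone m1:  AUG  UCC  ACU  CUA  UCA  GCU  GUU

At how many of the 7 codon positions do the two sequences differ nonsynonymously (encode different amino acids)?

3

Codon 1: AUG Met / AUG Met — identical.
Codon 2: UCC Ser / UCC Ser — identical.
Codon 3: CAA Gln / ACU Thr — nonsynonymous.
Codon 4: GUG Val / CUA Leu — nonsynonymous.
Codon 5: UCA Ser / UCA Ser — identical.
Codon 6: AGU Ser / GCU Ala — nonsynonymous.
Codon 7: GUU Val / GUU Val — identical.
Nonsynonymous differences: 3.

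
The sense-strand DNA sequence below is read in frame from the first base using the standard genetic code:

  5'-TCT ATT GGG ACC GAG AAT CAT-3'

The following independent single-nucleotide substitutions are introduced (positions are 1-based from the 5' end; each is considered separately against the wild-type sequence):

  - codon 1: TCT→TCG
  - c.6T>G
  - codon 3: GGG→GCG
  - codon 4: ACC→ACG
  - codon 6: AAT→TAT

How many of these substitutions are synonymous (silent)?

2

Codon 1: TCT (Ser) → TCG (Ser) — synonymous.
Codon 2: ATT (Ile) → ATG (Met) — missense.
Codon 3: GGG (Gly) → GCG (Ala) — missense.
Codon 4: ACC (Thr) → ACG (Thr) — synonymous.
Codon 6: AAT (Asn) → TAT (Tyr) — missense.
Synonymous: 2 of 5.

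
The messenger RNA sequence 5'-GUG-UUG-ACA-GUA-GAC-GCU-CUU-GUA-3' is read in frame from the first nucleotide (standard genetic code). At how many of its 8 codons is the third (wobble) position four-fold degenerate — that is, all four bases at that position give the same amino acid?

6

Codon 1 GUG (Val): third position 4-fold.
Codon 2 UUG (Leu): third position 2-fold.
Codon 3 ACA (Thr): third position 4-fold.
Codon 4 GUA (Val): third position 4-fold.
Codon 5 GAC (Asp): third position 2-fold.
Codon 6 GCU (Ala): third position 4-fold.
Codon 7 CUU (Leu): third position 4-fold.
Codon 8 GUA (Val): third position 4-fold.
Four-fold degenerate third positions: 6.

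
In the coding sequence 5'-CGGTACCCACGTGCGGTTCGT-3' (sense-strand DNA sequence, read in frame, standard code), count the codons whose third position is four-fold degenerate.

6

Codon 1 CGG (Arg): third position 4-fold.
Codon 2 TAC (Tyr): third position 2-fold.
Codon 3 CCA (Pro): third position 4-fold.
Codon 4 CGT (Arg): third position 4-fold.
Codon 5 GCG (Ala): third position 4-fold.
Codon 6 GTT (Val): third position 4-fold.
Codon 7 CGT (Arg): third position 4-fold.
Four-fold degenerate third positions: 6.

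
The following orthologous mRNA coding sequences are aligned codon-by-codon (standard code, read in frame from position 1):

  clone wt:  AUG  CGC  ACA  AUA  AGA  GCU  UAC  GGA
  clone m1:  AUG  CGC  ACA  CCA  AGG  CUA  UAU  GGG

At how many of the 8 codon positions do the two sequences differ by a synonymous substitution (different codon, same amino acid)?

Codon 1: AUG Met / AUG Met — identical.
Codon 2: CGC Arg / CGC Arg — identical.
Codon 3: ACA Thr / ACA Thr — identical.
Codon 4: AUA Ile / CCA Pro — nonsynonymous.
Codon 5: AGA Arg / AGG Arg — synonymous.
Codon 6: GCU Ala / CUA Leu — nonsynonymous.
Codon 7: UAC Tyr / UAU Tyr — synonymous.
Codon 8: GGA Gly / GGG Gly — synonymous.
Synonymous differences: 3.

3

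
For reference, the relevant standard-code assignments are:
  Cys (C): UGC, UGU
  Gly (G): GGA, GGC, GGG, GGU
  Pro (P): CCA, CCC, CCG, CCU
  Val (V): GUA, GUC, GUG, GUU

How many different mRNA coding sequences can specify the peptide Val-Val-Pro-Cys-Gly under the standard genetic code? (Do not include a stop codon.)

Val: 4 codons.
Val: 4 codons.
Pro: 4 codons.
Cys: 2 codons.
Gly: 4 codons.
4 × 4 × 4 × 2 × 4 = 512.

512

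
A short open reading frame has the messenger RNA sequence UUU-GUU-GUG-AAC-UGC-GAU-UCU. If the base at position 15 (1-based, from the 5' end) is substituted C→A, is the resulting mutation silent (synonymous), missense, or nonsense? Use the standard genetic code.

Position 15 falls in codon 5: UGC → Cys.
After the substitution the codon is UGA → Stop.
The new codon is a stop codon, so this is a nonsense mutation.

nonsense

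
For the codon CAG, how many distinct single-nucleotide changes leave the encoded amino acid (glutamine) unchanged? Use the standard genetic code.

1

Position 1: none → 0 synonymous.
Position 2: none → 0 synonymous.
Position 3: CAA → 1 synonymous.
Total: 0 + 0 + 1 = 1.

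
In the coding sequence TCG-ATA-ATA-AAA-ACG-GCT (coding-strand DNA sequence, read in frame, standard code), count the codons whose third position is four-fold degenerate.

Codon 1 TCG (Ser): third position 4-fold.
Codon 2 ATA (Ile): third position 3-fold.
Codon 3 ATA (Ile): third position 3-fold.
Codon 4 AAA (Lys): third position 2-fold.
Codon 5 ACG (Thr): third position 4-fold.
Codon 6 GCT (Ala): third position 4-fold.
Four-fold degenerate third positions: 3.

3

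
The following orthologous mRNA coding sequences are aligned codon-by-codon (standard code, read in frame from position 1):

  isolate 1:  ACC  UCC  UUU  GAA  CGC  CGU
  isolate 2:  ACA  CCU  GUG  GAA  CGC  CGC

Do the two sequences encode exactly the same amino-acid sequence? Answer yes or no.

Codon 1: ACC Thr / ACA Thr — synonymous.
Codon 2: UCC Ser / CCU Pro — nonsynonymous.
Codon 3: UUU Phe / GUG Val — nonsynonymous.
Codon 4: GAA Glu / GAA Glu — identical.
Codon 5: CGC Arg / CGC Arg — identical.
Codon 6: CGU Arg / CGC Arg — synonymous.
Nonsynonymous differences: 2 → different protein.

no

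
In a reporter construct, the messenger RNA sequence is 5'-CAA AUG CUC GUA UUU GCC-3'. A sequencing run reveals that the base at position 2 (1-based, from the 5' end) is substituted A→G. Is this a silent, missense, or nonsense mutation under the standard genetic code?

Position 2 falls in codon 1: CAA → Gln.
After the substitution the codon is CGA → Arg.
Gln ≠ Arg, so this is a missense mutation.

missense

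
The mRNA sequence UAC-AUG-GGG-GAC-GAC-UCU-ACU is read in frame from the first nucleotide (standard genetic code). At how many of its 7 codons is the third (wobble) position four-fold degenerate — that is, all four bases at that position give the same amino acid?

3

Codon 1 UAC (Tyr): third position 2-fold.
Codon 2 AUG (Met): third position 1-fold.
Codon 3 GGG (Gly): third position 4-fold.
Codon 4 GAC (Asp): third position 2-fold.
Codon 5 GAC (Asp): third position 2-fold.
Codon 6 UCU (Ser): third position 4-fold.
Codon 7 ACU (Thr): third position 4-fold.
Four-fold degenerate third positions: 3.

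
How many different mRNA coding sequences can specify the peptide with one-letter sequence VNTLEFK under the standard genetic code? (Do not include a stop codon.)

Val: 4 codons.
Asn: 2 codons.
Thr: 4 codons.
Leu: 6 codons.
Glu: 2 codons.
Phe: 2 codons.
Lys: 2 codons.
4 × 2 × 4 × 6 × 2 × 2 × 2 = 1536.

1536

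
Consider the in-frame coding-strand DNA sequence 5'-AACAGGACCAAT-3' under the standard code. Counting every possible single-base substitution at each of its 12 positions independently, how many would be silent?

7

Codon 1 (AAC, Asn): 1 synonymous substitution.
Codon 2 (AGG, Arg): 2 synonymous substitutions.
Codon 3 (ACC, Thr): 3 synonymous substitutions.
Codon 4 (AAT, Asn): 1 synonymous substitution.
Total: 1 + 2 + 3 + 1 = 7.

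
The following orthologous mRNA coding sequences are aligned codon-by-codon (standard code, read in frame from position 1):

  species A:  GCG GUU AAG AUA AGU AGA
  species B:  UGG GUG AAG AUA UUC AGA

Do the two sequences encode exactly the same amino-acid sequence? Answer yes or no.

Codon 1: GCG Ala / UGG Trp — nonsynonymous.
Codon 2: GUU Val / GUG Val — synonymous.
Codon 3: AAG Lys / AAG Lys — identical.
Codon 4: AUA Ile / AUA Ile — identical.
Codon 5: AGU Ser / UUC Phe — nonsynonymous.
Codon 6: AGA Arg / AGA Arg — identical.
Nonsynonymous differences: 2 → different protein.

no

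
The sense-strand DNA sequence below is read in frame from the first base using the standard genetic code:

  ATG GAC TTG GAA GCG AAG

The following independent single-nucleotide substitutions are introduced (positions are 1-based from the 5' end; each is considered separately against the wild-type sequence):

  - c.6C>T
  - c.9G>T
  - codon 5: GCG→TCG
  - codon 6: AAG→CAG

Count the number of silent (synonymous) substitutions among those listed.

Codon 2: GAC (Asp) → GAT (Asp) — synonymous.
Codon 3: TTG (Leu) → TTT (Phe) — missense.
Codon 5: GCG (Ala) → TCG (Ser) — missense.
Codon 6: AAG (Lys) → CAG (Gln) — missense.
Synonymous: 1 of 4.

1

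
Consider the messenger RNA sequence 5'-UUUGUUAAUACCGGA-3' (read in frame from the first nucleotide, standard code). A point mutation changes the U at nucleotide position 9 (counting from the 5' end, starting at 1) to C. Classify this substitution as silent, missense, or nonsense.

Position 9 falls in codon 3: AAU → Asn.
After the substitution the codon is AAC → Asn.
Both encode Asn, so the change is synonymous.

silent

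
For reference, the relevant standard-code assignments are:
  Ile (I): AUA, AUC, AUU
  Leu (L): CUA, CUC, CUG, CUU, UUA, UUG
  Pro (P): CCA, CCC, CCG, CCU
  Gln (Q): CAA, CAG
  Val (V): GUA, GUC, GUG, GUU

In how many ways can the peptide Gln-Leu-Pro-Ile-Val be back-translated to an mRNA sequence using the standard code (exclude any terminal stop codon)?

576

Gln: 2 codons.
Leu: 6 codons.
Pro: 4 codons.
Ile: 3 codons.
Val: 4 codons.
2 × 6 × 4 × 3 × 4 = 576.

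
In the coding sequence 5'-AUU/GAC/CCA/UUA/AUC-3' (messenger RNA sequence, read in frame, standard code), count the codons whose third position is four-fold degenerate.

1

Codon 1 AUU (Ile): third position 3-fold.
Codon 2 GAC (Asp): third position 2-fold.
Codon 3 CCA (Pro): third position 4-fold.
Codon 4 UUA (Leu): third position 2-fold.
Codon 5 AUC (Ile): third position 3-fold.
Four-fold degenerate third positions: 1.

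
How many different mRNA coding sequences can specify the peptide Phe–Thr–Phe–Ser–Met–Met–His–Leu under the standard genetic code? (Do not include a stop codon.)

Phe: 2 codons.
Thr: 4 codons.
Phe: 2 codons.
Ser: 6 codons.
Met: 1 codon.
Met: 1 codon.
His: 2 codons.
Leu: 6 codons.
2 × 4 × 2 × 6 × 1 × 1 × 2 × 6 = 1152.

1152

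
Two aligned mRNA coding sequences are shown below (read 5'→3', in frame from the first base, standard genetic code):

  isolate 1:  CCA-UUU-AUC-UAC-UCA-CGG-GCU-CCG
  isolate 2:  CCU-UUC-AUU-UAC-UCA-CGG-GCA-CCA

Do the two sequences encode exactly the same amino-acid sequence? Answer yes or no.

yes

Codon 1: CCA Pro / CCU Pro — synonymous.
Codon 2: UUU Phe / UUC Phe — synonymous.
Codon 3: AUC Ile / AUU Ile — synonymous.
Codon 4: UAC Tyr / UAC Tyr — identical.
Codon 5: UCA Ser / UCA Ser — identical.
Codon 6: CGG Arg / CGG Arg — identical.
Codon 7: GCU Ala / GCA Ala — synonymous.
Codon 8: CCG Pro / CCA Pro — synonymous.
Nonsynonymous differences: 0 → same protein.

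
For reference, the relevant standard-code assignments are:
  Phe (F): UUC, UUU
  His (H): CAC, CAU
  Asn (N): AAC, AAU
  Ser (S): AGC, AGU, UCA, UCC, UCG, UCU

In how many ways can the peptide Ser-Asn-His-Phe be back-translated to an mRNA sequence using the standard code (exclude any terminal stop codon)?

Ser: 6 codons.
Asn: 2 codons.
His: 2 codons.
Phe: 2 codons.
6 × 2 × 2 × 2 = 48.

48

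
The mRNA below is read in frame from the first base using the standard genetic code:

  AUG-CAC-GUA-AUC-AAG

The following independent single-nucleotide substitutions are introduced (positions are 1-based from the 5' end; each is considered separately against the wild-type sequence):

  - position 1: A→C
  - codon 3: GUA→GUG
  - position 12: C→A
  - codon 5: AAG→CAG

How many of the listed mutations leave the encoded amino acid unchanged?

Codon 1: AUG (Met) → CUG (Leu) — missense.
Codon 3: GUA (Val) → GUG (Val) — synonymous.
Codon 4: AUC (Ile) → AUA (Ile) — synonymous.
Codon 5: AAG (Lys) → CAG (Gln) — missense.
Synonymous: 2 of 4.

2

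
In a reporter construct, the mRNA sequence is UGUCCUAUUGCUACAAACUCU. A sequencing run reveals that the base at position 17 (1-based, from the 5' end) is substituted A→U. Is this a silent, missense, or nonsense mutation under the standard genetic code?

Position 17 falls in codon 6: AAC → Asn.
After the substitution the codon is AUC → Ile.
Asn ≠ Ile, so this is a missense mutation.

missense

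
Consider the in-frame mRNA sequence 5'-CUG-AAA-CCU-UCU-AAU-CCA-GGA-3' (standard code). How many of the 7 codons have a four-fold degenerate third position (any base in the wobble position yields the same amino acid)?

5

Codon 1 CUG (Leu): third position 4-fold.
Codon 2 AAA (Lys): third position 2-fold.
Codon 3 CCU (Pro): third position 4-fold.
Codon 4 UCU (Ser): third position 4-fold.
Codon 5 AAU (Asn): third position 2-fold.
Codon 6 CCA (Pro): third position 4-fold.
Codon 7 GGA (Gly): third position 4-fold.
Four-fold degenerate third positions: 5.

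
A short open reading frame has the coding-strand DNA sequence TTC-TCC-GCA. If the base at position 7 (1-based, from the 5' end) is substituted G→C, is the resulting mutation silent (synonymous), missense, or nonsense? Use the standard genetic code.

missense

Position 7 falls in codon 3: GCA → Ala.
After the substitution the codon is CCA → Pro.
Ala ≠ Pro, so this is a missense mutation.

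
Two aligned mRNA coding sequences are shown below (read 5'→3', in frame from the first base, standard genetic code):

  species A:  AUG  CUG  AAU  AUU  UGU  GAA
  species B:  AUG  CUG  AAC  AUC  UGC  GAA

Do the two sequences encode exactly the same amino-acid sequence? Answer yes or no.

yes

Codon 1: AUG Met / AUG Met — identical.
Codon 2: CUG Leu / CUG Leu — identical.
Codon 3: AAU Asn / AAC Asn — synonymous.
Codon 4: AUU Ile / AUC Ile — synonymous.
Codon 5: UGU Cys / UGC Cys — synonymous.
Codon 6: GAA Glu / GAA Glu — identical.
Nonsynonymous differences: 0 → same protein.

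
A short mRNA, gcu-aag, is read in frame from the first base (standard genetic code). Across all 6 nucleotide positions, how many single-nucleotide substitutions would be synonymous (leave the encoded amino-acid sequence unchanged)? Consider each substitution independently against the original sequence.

Codon 1 (GCU, Ala): 3 synonymous substitutions.
Codon 2 (AAG, Lys): 1 synonymous substitution.
Total: 3 + 1 = 4.

4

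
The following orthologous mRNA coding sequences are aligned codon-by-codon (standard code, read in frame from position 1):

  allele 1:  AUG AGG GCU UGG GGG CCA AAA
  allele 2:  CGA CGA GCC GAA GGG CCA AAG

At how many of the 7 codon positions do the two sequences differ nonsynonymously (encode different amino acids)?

Codon 1: AUG Met / CGA Arg — nonsynonymous.
Codon 2: AGG Arg / CGA Arg — synonymous.
Codon 3: GCU Ala / GCC Ala — synonymous.
Codon 4: UGG Trp / GAA Glu — nonsynonymous.
Codon 5: GGG Gly / GGG Gly — identical.
Codon 6: CCA Pro / CCA Pro — identical.
Codon 7: AAA Lys / AAG Lys — synonymous.
Nonsynonymous differences: 2.

2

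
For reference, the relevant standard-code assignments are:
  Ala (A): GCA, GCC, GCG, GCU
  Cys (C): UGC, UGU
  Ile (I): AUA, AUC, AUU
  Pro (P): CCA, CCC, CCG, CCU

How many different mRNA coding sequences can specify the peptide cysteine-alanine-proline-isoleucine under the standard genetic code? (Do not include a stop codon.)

Cys: 2 codons.
Ala: 4 codons.
Pro: 4 codons.
Ile: 3 codons.
2 × 4 × 4 × 3 = 96.

96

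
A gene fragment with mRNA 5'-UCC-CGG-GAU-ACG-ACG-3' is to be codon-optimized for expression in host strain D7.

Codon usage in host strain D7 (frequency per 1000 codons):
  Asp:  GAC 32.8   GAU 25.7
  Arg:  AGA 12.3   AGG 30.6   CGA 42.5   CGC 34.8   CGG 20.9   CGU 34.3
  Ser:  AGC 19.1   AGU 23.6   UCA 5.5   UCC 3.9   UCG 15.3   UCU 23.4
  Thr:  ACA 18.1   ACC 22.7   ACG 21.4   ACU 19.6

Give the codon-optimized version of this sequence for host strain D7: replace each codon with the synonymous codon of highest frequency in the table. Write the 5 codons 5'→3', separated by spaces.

Codon 1 (Ser): best is AGU at 23.6.
Codon 2 (Arg): best is CGA at 42.5.
Codon 3 (Asp): best is GAC at 32.8.
Codon 4 (Thr): best is ACC at 22.7.
Codon 5 (Thr): best is ACC at 22.7.

AGU CGA GAC ACC ACC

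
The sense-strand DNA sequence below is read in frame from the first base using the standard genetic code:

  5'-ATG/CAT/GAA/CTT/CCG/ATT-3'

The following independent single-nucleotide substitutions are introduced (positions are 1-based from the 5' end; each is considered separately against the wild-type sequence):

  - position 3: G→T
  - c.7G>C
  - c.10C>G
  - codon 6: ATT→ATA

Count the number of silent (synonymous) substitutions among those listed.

Codon 1: ATG (Met) → ATT (Ile) — missense.
Codon 3: GAA (Glu) → CAA (Gln) — missense.
Codon 4: CTT (Leu) → GTT (Val) — missense.
Codon 6: ATT (Ile) → ATA (Ile) — synonymous.
Synonymous: 1 of 4.

1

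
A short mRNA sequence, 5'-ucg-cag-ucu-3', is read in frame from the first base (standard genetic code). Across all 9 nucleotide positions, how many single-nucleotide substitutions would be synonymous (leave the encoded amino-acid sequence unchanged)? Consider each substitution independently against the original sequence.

Codon 1 (UCG, Ser): 3 synonymous substitutions.
Codon 2 (CAG, Gln): 1 synonymous substitution.
Codon 3 (UCU, Ser): 3 synonymous substitutions.
Total: 3 + 1 + 3 = 7.

7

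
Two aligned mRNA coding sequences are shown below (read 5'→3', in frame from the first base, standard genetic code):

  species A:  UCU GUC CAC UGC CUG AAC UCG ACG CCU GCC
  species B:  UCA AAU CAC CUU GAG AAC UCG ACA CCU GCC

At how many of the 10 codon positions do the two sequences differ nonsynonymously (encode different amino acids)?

Codon 1: UCU Ser / UCA Ser — synonymous.
Codon 2: GUC Val / AAU Asn — nonsynonymous.
Codon 3: CAC His / CAC His — identical.
Codon 4: UGC Cys / CUU Leu — nonsynonymous.
Codon 5: CUG Leu / GAG Glu — nonsynonymous.
Codon 6: AAC Asn / AAC Asn — identical.
Codon 7: UCG Ser / UCG Ser — identical.
Codon 8: ACG Thr / ACA Thr — synonymous.
Codon 9: CCU Pro / CCU Pro — identical.
Codon 10: GCC Ala / GCC Ala — identical.
Nonsynonymous differences: 3.

3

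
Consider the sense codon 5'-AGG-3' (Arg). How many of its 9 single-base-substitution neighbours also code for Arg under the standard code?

2

Position 1: CGG → 1 synonymous.
Position 2: none → 0 synonymous.
Position 3: AGA → 1 synonymous.
Total: 1 + 0 + 1 = 2.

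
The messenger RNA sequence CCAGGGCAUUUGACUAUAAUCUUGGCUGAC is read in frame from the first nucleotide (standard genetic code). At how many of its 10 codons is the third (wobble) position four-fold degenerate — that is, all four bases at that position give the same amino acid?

4

Codon 1 CCA (Pro): third position 4-fold.
Codon 2 GGG (Gly): third position 4-fold.
Codon 3 CAU (His): third position 2-fold.
Codon 4 UUG (Leu): third position 2-fold.
Codon 5 ACU (Thr): third position 4-fold.
Codon 6 AUA (Ile): third position 3-fold.
Codon 7 AUC (Ile): third position 3-fold.
Codon 8 UUG (Leu): third position 2-fold.
Codon 9 GCU (Ala): third position 4-fold.
Codon 10 GAC (Asp): third position 2-fold.
Four-fold degenerate third positions: 4.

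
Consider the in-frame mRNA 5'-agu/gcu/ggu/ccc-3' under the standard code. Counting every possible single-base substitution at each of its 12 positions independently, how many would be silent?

10

Codon 1 (AGU, Ser): 1 synonymous substitution.
Codon 2 (GCU, Ala): 3 synonymous substitutions.
Codon 3 (GGU, Gly): 3 synonymous substitutions.
Codon 4 (CCC, Pro): 3 synonymous substitutions.
Total: 1 + 3 + 3 + 3 = 10.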